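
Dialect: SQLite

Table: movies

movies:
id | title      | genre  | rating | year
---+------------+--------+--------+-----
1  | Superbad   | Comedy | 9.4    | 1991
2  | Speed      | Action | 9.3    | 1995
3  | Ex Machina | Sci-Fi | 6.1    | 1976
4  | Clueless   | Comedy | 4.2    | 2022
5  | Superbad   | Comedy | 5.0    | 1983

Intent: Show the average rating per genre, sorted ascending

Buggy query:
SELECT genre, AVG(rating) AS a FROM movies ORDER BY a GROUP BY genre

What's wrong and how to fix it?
Bug: GROUP BY must precede ORDER BY

Fix: Move ORDER BY to the end, after GROUP BY

Corrected query:
SELECT genre, AVG(rating) AS a FROM movies GROUP BY genre ORDER BY a

Result:
genre  | a  
-------+----
Sci-Fi | 6.1
Comedy | 6.2
Action | 9.3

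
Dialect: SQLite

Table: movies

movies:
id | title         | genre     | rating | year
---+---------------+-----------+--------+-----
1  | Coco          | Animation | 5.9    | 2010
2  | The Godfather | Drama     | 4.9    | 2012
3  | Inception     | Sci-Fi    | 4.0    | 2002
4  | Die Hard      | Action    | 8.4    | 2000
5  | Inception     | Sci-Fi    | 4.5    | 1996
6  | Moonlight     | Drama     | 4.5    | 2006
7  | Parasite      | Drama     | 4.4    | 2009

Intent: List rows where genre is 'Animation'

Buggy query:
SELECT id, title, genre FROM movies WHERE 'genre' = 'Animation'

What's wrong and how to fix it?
Bug: Single quotes denote string literals in SQL; the column name is being compared as a constant string

Fix: Reference the column as genre without single quotes

Corrected query:
SELECT id, title, genre FROM movies WHERE genre = 'Animation'

Result:
id | title | genre    
---+-------+----------
1  | Coco  | Animation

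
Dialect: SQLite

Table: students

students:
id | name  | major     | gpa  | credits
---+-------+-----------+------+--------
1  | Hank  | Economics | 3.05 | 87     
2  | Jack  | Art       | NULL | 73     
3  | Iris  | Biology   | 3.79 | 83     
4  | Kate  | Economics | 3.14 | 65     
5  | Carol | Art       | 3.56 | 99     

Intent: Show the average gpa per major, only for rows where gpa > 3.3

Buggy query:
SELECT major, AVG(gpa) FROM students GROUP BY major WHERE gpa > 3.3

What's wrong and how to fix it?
Bug: Row-level WHERE must come before GROUP BY in the clause order

Fix: Place WHERE between FROM and GROUP BY

Corrected query:
SELECT major, AVG(gpa) FROM students WHERE gpa > 3.3 GROUP BY major

Result:
major   | AVG(gpa)
--------+---------
Art     | 3.56    
Biology | 3.79    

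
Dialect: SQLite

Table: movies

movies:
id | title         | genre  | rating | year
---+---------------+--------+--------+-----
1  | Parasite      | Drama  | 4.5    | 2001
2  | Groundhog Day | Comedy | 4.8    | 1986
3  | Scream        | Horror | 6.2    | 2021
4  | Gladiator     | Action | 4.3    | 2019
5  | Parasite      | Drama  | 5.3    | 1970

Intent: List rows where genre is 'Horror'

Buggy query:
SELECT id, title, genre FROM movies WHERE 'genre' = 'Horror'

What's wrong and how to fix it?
Bug: 'genre' in single quotes is a string literal, not the column; the comparison is literal-vs-literal and never true

Fix: Remove the quotes around the column name (or use double quotes for an identifier)

Corrected query:
SELECT id, title, genre FROM movies WHERE genre = 'Horror'

Result:
id | title  | genre 
---+--------+-------
3  | Scream | Horror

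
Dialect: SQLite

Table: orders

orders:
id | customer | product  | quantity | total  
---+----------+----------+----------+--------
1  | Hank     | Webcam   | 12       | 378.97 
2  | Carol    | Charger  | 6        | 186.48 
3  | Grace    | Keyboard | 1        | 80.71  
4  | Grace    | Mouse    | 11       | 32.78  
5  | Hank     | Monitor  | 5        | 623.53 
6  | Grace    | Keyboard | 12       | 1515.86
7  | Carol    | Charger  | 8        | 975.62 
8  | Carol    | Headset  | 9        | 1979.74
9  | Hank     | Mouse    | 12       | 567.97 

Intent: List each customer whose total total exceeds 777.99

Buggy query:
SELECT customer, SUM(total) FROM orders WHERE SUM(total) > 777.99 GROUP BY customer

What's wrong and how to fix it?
Bug: WHERE runs before GROUP BY, so aggregates aren't available there

Fix: Use HAVING (which filters groups after aggregation) instead of WHERE

Corrected query:
SELECT customer, SUM(total) FROM orders GROUP BY customer HAVING SUM(total) > 777.99

Result:
customer | SUM(total)
---------+-----------
Carol    | 3141.84   
Grace    | 1629.35   
Hank     | 1570.47   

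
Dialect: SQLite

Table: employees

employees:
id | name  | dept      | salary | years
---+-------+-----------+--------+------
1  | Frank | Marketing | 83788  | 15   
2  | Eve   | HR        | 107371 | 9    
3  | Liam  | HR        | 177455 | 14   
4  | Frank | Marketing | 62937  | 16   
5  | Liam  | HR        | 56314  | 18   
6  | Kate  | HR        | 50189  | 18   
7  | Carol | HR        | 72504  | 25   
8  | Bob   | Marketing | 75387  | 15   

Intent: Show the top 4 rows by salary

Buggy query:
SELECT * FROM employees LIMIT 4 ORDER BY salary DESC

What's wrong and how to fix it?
Bug: LIMIT must come after ORDER BY

Fix: Swap the clauses: ORDER BY first, then LIMIT

Corrected query:
SELECT * FROM employees ORDER BY salary DESC LIMIT 4

Result:
id | name  | dept      | salary | years
---+-------+-----------+--------+------
3  | Liam  | HR        | 177455 | 14   
2  | Eve   | HR        | 107371 | 9    
1  | Frank | Marketing | 83788  | 15   
8  | Bob   | Marketing | 75387  | 15   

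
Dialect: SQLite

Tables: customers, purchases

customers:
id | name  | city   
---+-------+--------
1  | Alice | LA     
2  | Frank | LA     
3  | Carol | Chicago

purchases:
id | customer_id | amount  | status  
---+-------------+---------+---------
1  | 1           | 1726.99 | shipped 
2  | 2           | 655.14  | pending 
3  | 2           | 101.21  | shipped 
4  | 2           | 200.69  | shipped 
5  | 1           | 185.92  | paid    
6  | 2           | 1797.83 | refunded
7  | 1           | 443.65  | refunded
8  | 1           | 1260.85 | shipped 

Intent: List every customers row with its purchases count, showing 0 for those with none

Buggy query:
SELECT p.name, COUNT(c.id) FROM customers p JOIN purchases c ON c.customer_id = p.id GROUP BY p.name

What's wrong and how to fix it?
Bug: An inner join excludes parents with zero children

Fix: Use LEFT JOIN so parents without children still appear (COUNT(c.id) gives 0)

Corrected query:
SELECT p.name, COUNT(c.id) FROM customers p LEFT JOIN purchases c ON c.customer_id = p.id GROUP BY p.name

Result:
name  | COUNT(c.id)
------+------------
Alice | 4          
Carol | 0          
Frank | 4          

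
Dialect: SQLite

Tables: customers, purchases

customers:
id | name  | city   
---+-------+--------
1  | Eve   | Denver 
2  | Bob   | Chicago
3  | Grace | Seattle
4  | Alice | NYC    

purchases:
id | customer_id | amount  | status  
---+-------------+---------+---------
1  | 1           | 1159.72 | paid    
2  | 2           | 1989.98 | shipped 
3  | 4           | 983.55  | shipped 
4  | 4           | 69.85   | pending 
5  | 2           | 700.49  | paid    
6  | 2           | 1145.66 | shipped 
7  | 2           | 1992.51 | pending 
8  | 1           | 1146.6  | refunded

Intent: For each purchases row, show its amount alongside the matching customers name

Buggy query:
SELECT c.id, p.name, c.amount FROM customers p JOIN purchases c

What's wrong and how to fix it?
Bug: Missing join condition: each purchases row is matched to all customers rows instead of just its own

Fix: Add ON c.customer_id = p.id to the JOIN

Corrected query:
SELECT c.id, p.name, c.amount FROM customers p JOIN purchases c ON c.customer_id = p.id

Result:
id | name  | amount 
---+-------+--------
1  | Eve   | 1159.72
2  | Bob   | 1989.98
3  | Alice | 983.55 
4  | Alice | 69.85  
5  | Bob   | 700.49 
6  | Bob   | 1145.66
7  | Bob   | 1992.51
8  | Eve   | 1146.6 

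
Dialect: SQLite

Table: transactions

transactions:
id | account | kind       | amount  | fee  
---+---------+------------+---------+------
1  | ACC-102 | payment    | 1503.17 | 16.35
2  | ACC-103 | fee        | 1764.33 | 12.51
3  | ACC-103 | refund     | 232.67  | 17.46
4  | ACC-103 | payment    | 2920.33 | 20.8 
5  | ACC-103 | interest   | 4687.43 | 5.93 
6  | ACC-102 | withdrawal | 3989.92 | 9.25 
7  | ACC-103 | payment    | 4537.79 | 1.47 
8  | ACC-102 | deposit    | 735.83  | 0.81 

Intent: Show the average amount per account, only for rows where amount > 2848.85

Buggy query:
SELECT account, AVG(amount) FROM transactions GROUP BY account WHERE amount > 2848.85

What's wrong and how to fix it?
Bug: Row-level WHERE must come before GROUP BY in the clause order

Fix: Place WHERE between FROM and GROUP BY

Corrected query:
SELECT account, AVG(amount) FROM transactions WHERE amount > 2848.85 GROUP BY account

Result:
account | AVG(amount)
--------+------------
ACC-102 | 3989.92    
ACC-103 | 4048.516667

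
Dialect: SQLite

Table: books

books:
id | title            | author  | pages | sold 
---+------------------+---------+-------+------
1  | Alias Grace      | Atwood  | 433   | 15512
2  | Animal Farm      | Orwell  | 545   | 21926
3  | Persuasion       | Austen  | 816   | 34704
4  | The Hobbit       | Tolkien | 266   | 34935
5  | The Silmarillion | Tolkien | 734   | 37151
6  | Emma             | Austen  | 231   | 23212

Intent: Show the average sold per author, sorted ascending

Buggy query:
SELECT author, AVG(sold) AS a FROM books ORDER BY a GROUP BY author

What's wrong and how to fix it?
Bug: ORDER BY appears before GROUP BY; SQL clause order requires GROUP BY first

Fix: Reorder: SELECT … FROM … GROUP BY … ORDER BY …

Corrected query:
SELECT author, AVG(sold) AS a FROM books GROUP BY author ORDER BY a

Result:
author  | a    
--------+------
Atwood  | 15512
Orwell  | 21926
Austen  | 28958
Tolkien | 36043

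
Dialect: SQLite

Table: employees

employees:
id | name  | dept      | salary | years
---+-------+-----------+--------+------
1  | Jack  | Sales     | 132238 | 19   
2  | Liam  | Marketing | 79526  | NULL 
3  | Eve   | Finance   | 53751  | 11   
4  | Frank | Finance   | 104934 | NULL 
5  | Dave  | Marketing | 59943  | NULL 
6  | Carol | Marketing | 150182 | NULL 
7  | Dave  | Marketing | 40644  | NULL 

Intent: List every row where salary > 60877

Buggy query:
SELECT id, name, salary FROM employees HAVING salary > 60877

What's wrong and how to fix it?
Bug: HAVING filters the output of aggregation, but this query has no GROUP BY and no aggregate functions, so SQLite rejects it (HAVING clause on a non-aggregate query); the condition here is per row

Fix: Replace HAVING with WHERE since the condition applies to individual rows

Corrected query:
SELECT id, name, salary FROM employees WHERE salary > 60877

Result:
id | name  | salary
---+-------+-------
1  | Jack  | 132238
2  | Liam  | 79526 
4  | Frank | 104934
6  | Carol | 150182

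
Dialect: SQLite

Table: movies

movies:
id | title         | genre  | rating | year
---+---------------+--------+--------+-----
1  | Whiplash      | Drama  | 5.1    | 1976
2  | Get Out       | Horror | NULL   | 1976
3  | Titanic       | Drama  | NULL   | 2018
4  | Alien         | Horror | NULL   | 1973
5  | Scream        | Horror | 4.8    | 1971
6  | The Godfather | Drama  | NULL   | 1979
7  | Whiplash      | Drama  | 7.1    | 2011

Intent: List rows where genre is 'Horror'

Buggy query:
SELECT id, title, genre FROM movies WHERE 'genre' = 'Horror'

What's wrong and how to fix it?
Bug: 'genre' in single quotes is a string literal, not the column; the comparison is literal-vs-literal and never true

Fix: Remove the quotes around the column name (or use double quotes for an identifier)

Corrected query:
SELECT id, title, genre FROM movies WHERE genre = 'Horror'

Result:
id | title   | genre 
---+---------+-------
2  | Get Out | Horror
4  | Alien   | Horror
5  | Scream  | Horror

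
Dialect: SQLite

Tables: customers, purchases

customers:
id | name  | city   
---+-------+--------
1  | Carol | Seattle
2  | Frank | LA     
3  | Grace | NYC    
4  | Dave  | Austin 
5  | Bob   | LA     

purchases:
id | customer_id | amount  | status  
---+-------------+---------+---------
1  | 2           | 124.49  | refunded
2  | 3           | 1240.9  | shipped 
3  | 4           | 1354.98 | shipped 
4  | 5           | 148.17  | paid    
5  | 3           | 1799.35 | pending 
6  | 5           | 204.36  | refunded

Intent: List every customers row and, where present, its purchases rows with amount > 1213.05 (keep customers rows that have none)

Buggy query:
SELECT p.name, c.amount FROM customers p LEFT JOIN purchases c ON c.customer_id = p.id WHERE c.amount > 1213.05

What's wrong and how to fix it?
Bug: A WHERE condition on the right-hand table after LEFT JOIN drops unmatched parents

Fix: Put 'c.amount > 1213.05' in the JOIN's ON clause instead of WHERE

Corrected query:
SELECT p.name, c.amount FROM customers p LEFT JOIN purchases c ON c.customer_id = p.id AND c.amount > 1213.05

Result:
name  | amount 
------+--------
Carol | NULL   
Frank | NULL   
Grace | 1240.9 
Grace | 1799.35
Dave  | 1354.98
Bob   | NULL   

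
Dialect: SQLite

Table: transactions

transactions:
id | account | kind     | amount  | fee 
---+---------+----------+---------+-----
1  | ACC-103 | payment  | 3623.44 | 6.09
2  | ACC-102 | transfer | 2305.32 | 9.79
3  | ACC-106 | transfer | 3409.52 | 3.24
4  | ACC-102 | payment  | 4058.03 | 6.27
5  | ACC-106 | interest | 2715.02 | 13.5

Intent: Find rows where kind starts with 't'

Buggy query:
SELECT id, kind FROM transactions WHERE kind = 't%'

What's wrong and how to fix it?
Bug: '=' compares the literal string including the % character; pattern matching needs LIKE

Fix: Use LIKE for wildcard pattern matching

Corrected query:
SELECT id, kind FROM transactions WHERE kind LIKE 't%'

Result:
id | kind    
---+---------
2  | transfer
3  | transfer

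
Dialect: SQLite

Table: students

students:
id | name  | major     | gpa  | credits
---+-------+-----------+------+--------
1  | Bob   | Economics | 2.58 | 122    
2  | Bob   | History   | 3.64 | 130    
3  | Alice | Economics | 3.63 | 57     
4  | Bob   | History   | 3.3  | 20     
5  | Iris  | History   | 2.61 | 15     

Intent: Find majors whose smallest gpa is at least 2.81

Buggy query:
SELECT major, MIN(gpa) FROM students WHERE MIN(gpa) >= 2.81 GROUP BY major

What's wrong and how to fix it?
Bug: MIN() in WHERE is a misuse of aggregate

Fix: Replace WHERE with HAVING after the GROUP BY

Corrected query:
SELECT major, MIN(gpa) FROM students GROUP BY major HAVING MIN(gpa) >= 2.81

Result:
(no rows)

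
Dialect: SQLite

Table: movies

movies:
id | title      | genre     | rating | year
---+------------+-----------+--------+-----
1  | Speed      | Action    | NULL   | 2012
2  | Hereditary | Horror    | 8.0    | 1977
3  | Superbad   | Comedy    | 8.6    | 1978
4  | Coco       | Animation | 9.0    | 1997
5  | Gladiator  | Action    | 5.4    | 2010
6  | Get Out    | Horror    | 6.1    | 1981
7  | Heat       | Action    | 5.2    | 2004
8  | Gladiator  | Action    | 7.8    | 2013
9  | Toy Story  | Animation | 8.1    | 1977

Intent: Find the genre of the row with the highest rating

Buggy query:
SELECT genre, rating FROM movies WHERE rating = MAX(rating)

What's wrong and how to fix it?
Bug: MAX(rating) is an aggregate and cannot be used directly in WHERE

Fix: Wrap MAX in a scalar subquery so WHERE compares against a single value

Corrected query:
SELECT genre, rating FROM movies WHERE rating = (SELECT MAX(rating) FROM movies)

Result:
genre     | rating
----------+-------
Animation | 9     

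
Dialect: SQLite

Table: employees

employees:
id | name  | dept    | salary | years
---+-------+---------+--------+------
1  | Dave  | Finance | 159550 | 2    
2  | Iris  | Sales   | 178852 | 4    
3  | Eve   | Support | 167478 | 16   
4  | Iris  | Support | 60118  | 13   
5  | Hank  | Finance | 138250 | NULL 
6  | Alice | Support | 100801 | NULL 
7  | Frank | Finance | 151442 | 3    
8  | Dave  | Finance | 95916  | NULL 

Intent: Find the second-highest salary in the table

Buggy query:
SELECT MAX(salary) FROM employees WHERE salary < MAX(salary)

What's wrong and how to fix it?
Bug: The inner MAX is an aggregate inside WHERE, which is not allowed

Fix: Compute the overall MAX in a subquery, then take MAX of rows below it

Corrected query:
SELECT MAX(salary) FROM employees WHERE salary < (SELECT MAX(salary) FROM employees)

Result:
MAX(salary)
-----------
167478     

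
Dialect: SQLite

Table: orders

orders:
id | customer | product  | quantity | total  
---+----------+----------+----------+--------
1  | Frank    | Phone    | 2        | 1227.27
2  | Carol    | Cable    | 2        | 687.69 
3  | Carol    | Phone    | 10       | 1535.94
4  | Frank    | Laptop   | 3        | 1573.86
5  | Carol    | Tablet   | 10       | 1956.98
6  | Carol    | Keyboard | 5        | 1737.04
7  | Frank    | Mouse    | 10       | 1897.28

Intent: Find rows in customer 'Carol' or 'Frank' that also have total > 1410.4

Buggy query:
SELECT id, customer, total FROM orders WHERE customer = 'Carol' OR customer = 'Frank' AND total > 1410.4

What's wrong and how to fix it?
Bug: AND binds tighter than OR, so this parses as customer = 'Carol' OR (customer = 'Frank' AND total > 1410.4)

Fix: Add parentheses around the OR so the AND applies to both alternatives

Corrected query:
SELECT id, customer, total FROM orders WHERE (customer = 'Carol' OR customer = 'Frank') AND total > 1410.4

Result:
id | customer | total  
---+----------+--------
3  | Carol    | 1535.94
4  | Frank    | 1573.86
5  | Carol    | 1956.98
6  | Carol    | 1737.04
7  | Frank    | 1897.28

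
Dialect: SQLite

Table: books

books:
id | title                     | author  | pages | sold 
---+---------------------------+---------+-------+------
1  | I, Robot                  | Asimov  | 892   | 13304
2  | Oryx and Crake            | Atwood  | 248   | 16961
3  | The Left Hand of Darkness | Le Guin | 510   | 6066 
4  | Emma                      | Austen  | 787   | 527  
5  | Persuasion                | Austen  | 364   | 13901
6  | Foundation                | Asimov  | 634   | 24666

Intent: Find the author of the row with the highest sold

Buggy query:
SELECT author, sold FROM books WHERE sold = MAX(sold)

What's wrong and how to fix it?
Bug: WHERE is evaluated per row; an aggregate over the whole table isn't defined there

Fix: Wrap MAX in a scalar subquery so WHERE compares against a single value

Corrected query:
SELECT author, sold FROM books WHERE sold = (SELECT MAX(sold) FROM books)

Result:
author | sold 
-------+------
Asimov | 24666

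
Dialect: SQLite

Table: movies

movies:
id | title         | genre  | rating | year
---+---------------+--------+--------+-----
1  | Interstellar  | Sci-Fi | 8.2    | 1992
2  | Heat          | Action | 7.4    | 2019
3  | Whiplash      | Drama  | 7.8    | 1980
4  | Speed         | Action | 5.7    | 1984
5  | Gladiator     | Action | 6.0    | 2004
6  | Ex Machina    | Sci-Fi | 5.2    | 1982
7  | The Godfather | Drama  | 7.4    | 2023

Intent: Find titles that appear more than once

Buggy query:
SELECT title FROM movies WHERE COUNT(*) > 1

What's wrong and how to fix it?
Bug: WHERE can't reference COUNT(*); aggregates are computed after WHERE

Fix: Group first, then use HAVING for the count condition

Corrected query:
SELECT title FROM movies GROUP BY title HAVING COUNT(*) > 1

Result:
(no rows)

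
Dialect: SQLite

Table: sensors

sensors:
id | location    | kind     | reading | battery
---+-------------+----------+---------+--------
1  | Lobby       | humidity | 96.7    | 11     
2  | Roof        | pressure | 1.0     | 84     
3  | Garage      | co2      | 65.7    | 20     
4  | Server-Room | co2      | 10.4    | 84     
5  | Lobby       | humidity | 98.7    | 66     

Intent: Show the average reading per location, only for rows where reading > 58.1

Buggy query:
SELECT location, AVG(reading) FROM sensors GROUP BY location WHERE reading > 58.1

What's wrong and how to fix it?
Bug: WHERE cannot follow GROUP BY

Fix: Move the WHERE clause before GROUP BY

Corrected query:
SELECT location, AVG(reading) FROM sensors WHERE reading > 58.1 GROUP BY location

Result:
location | AVG(reading)
---------+-------------
Garage   | 65.7        
Lobby    | 97.7        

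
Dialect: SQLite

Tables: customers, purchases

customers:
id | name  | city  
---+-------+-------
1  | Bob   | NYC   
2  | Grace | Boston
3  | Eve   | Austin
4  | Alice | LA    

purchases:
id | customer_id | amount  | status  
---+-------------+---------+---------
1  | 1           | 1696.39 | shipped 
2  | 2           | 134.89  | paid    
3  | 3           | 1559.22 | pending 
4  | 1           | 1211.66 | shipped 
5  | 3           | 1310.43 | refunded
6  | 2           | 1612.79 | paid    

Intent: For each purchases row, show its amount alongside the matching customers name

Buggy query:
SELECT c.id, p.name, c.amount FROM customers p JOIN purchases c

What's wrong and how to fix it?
Bug: JOIN with no ON clause produces a cartesian product; every purchases row pairs with every customers row

Fix: Add ON c.customer_id = p.id to the JOIN

Corrected query:
SELECT c.id, p.name, c.amount FROM customers p JOIN purchases c ON c.customer_id = p.id

Result:
id | name  | amount 
---+-------+--------
1  | Bob   | 1696.39
2  | Grace | 134.89 
3  | Eve   | 1559.22
4  | Bob   | 1211.66
5  | Eve   | 1310.43
6  | Grace | 1612.79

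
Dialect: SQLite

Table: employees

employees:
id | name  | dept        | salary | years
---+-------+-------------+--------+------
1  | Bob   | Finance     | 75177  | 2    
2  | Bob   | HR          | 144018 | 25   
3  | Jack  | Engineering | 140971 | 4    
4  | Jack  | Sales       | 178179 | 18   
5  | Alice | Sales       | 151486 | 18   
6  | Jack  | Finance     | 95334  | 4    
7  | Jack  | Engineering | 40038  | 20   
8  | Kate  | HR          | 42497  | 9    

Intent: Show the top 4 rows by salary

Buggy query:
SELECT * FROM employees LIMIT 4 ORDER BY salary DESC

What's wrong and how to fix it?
Bug: LIMIT must come after ORDER BY

Fix: Sort with ORDER BY, then apply LIMIT

Corrected query:
SELECT * FROM employees ORDER BY salary DESC LIMIT 4

Result:
id | name  | dept        | salary | years
---+-------+-------------+--------+------
4  | Jack  | Sales       | 178179 | 18   
5  | Alice | Sales       | 151486 | 18   
2  | Bob   | HR          | 144018 | 25   
3  | Jack  | Engineering | 140971 | 4    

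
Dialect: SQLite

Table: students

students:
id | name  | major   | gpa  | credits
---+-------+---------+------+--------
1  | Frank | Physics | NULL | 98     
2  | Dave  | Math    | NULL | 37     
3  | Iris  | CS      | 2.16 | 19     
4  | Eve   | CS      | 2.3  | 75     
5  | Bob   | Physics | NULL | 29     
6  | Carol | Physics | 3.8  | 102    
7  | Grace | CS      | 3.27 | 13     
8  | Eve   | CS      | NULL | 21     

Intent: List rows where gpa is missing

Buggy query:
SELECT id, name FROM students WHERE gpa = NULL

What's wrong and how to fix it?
Bug: '= NULL' is always unknown in SQL three-valued logic, so no rows match

Fix: Replace '= NULL' with 'IS NULL'

Corrected query:
SELECT id, name FROM students WHERE gpa IS NULL

Result:
id | name 
---+------
1  | Frank
2  | Dave 
5  | Bob  
8  | Eve  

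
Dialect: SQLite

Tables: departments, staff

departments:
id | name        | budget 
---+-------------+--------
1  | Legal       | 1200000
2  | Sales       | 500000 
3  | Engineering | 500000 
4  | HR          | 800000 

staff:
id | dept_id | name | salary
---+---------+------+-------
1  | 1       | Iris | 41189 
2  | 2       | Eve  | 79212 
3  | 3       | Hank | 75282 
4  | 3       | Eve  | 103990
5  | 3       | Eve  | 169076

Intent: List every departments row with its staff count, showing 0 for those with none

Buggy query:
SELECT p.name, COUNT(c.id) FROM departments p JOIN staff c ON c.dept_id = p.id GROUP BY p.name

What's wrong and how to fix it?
Bug: INNER JOIN drops departments rows that have no matching staff rows

Fix: Use LEFT JOIN so parents without children still appear (COUNT(c.id) gives 0)

Corrected query:
SELECT p.name, COUNT(c.id) FROM departments p LEFT JOIN staff c ON c.dept_id = p.id GROUP BY p.name

Result:
name        | COUNT(c.id)
------------+------------
Engineering | 3          
HR          | 0          
Legal       | 1          
Sales       | 1          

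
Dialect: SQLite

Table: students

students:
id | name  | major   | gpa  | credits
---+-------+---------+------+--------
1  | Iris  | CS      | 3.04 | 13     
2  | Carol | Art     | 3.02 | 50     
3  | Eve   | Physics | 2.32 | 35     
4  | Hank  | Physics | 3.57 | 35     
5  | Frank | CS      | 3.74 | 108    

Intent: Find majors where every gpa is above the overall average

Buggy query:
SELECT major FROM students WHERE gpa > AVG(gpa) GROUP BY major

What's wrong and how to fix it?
Bug: WHERE evaluates per row before aggregation, so AVG() is unavailable

Fix: Use a subquery for AVG and a HAVING MIN(...) filter so the condition holds for every row in the group

Corrected query:
SELECT major FROM students GROUP BY major HAVING MIN(gpa) > (SELECT AVG(gpa) FROM students)

Result:
(no rows)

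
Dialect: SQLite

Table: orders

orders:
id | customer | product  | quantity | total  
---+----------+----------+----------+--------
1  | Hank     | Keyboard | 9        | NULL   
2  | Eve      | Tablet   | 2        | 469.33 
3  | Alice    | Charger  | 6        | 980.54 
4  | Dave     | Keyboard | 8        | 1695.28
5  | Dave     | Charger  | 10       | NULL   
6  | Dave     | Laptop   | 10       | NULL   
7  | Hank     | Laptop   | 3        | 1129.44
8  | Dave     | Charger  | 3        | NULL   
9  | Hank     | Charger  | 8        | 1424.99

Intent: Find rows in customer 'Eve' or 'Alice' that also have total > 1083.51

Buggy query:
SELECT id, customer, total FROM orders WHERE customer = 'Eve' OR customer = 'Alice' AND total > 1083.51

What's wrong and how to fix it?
Bug: AND binds tighter than OR, so this parses as customer = 'Eve' OR (customer = 'Alice' AND total > 1083.51)

Fix: Group the OR with parentheses (or use IN), then AND the threshold

Corrected query:
SELECT id, customer, total FROM orders WHERE (customer = 'Eve' OR customer = 'Alice') AND total > 1083.51

Result:
(no rows)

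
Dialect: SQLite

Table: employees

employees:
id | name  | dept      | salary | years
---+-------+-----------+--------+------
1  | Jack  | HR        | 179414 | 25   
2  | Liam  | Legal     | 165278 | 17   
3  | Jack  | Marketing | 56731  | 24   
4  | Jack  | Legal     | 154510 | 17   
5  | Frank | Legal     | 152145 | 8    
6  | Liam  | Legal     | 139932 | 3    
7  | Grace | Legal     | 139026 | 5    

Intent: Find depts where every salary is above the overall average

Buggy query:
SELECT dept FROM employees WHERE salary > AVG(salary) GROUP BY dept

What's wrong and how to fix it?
Bug: AVG() is an aggregate; it can't sit directly in WHERE

Fix: Compute the overall average in a scalar subquery and compare each group's MIN against it in HAVING

Corrected query:
SELECT dept FROM employees GROUP BY dept HAVING MIN(salary) > (SELECT AVG(salary) FROM employees)

Result:
dept
----
HR  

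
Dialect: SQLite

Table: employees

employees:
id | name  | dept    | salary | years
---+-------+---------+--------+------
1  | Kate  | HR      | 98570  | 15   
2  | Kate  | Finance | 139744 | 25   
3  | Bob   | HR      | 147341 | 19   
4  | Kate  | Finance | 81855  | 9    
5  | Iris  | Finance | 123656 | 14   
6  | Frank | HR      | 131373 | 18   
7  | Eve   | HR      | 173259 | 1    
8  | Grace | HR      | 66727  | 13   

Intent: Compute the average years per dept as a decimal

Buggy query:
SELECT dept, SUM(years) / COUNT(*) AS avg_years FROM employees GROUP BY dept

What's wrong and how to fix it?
Bug: Both operands are integers, so '/' performs integer division and truncates

Fix: Cast one side to REAL so the division keeps the fractional part

Corrected query:
SELECT dept, SUM(years) * 1.0 / COUNT(*) AS avg_years FROM employees GROUP BY dept

Result:
dept    | avg_years
--------+----------
Finance | 16       
HR      | 13.2     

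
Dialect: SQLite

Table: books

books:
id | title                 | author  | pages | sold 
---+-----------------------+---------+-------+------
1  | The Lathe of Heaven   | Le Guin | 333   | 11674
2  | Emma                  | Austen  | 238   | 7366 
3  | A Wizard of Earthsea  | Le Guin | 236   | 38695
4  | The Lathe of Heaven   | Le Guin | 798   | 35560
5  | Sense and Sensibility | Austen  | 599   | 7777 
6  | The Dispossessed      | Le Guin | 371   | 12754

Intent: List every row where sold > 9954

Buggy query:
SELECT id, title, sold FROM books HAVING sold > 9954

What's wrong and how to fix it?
Bug: HAVING filters the output of aggregation, but this query has no GROUP BY and no aggregate functions, so SQLite rejects it (HAVING clause on a non-aggregate query); the condition here is per row

Fix: Replace HAVING with WHERE since the condition applies to individual rows

Corrected query:
SELECT id, title, sold FROM books WHERE sold > 9954

Result:
id | title                | sold 
---+----------------------+------
1  | The Lathe of Heaven  | 11674
3  | A Wizard of Earthsea | 38695
4  | The Lathe of Heaven  | 35560
6  | The Dispossessed     | 12754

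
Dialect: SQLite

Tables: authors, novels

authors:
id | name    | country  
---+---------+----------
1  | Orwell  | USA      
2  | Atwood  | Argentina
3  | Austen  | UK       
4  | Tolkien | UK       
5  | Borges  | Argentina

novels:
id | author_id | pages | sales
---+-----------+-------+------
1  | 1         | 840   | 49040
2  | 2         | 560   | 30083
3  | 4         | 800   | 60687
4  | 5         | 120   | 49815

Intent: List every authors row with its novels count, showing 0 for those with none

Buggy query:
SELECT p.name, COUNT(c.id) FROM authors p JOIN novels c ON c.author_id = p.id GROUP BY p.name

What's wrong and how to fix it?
Bug: An inner join excludes parents with zero children

Fix: Use LEFT JOIN so parents without children still appear (COUNT(c.id) gives 0)

Corrected query:
SELECT p.name, COUNT(c.id) FROM authors p LEFT JOIN novels c ON c.author_id = p.id GROUP BY p.name

Result:
name    | COUNT(c.id)
--------+------------
Atwood  | 1          
Austen  | 0          
Borges  | 1          
Orwell  | 1          
Tolkien | 1          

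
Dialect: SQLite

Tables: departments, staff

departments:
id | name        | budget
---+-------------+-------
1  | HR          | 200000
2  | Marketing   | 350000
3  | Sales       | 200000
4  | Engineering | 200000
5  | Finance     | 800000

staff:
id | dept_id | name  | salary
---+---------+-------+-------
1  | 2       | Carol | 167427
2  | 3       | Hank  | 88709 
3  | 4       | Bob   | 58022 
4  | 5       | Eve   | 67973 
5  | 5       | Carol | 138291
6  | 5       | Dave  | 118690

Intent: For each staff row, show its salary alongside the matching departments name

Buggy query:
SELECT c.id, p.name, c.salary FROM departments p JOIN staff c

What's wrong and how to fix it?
Bug: Missing join condition: each staff row is matched to all departments rows instead of just its own

Fix: Add ON c.dept_id = p.id to the JOIN

Corrected query:
SELECT c.id, p.name, c.salary FROM departments p JOIN staff c ON c.dept_id = p.id

Result:
id | name        | salary
---+-------------+-------
1  | Marketing   | 167427
2  | Sales       | 88709 
3  | Engineering | 58022 
4  | Finance     | 67973 
5  | Finance     | 138291
6  | Finance     | 118690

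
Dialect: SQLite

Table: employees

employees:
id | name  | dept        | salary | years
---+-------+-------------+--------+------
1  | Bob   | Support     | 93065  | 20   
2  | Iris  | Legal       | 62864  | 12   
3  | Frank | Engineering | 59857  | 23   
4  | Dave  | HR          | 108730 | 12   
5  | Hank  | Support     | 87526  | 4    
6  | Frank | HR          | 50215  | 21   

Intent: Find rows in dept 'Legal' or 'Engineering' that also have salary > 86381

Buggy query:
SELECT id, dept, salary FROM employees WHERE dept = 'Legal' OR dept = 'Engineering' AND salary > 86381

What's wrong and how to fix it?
Bug: Without parentheses, AND is evaluated before OR, so the salary filter only applies to the 'Engineering' branch

Fix: Group the OR with parentheses (or use IN), then AND the threshold

Corrected query:
SELECT id, dept, salary FROM employees WHERE (dept = 'Legal' OR dept = 'Engineering') AND salary > 86381

Result:
(no rows)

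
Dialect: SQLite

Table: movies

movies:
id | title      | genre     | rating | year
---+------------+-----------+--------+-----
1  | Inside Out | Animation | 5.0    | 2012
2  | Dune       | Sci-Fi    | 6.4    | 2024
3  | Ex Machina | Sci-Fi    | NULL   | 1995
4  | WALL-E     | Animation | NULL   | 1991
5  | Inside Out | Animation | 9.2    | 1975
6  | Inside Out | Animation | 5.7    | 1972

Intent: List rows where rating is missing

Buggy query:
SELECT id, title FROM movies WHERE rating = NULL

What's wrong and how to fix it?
Bug: '= NULL' is always unknown in SQL three-valued logic, so no rows match

Fix: Use IS NULL to test for NULL

Corrected query:
SELECT id, title FROM movies WHERE rating IS NULL

Result:
id | title     
---+-----------
3  | Ex Machina
4  | WALL-E    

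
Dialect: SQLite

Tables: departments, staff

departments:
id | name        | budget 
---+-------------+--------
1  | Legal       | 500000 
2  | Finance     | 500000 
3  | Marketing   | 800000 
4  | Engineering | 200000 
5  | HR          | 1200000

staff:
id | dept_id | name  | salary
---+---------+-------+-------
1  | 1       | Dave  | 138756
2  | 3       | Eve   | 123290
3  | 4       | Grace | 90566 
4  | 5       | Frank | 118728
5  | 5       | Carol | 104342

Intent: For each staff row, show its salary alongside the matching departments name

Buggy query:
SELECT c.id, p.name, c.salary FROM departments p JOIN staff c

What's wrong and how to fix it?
Bug: JOIN with no ON clause produces a cartesian product; every staff row pairs with every departments row

Fix: Add ON c.dept_id = p.id to the JOIN

Corrected query:
SELECT c.id, p.name, c.salary FROM departments p JOIN staff c ON c.dept_id = p.id

Result:
id | name        | salary
---+-------------+-------
1  | Legal       | 138756
2  | Marketing   | 123290
3  | Engineering | 90566 
4  | HR          | 118728
5  | HR          | 104342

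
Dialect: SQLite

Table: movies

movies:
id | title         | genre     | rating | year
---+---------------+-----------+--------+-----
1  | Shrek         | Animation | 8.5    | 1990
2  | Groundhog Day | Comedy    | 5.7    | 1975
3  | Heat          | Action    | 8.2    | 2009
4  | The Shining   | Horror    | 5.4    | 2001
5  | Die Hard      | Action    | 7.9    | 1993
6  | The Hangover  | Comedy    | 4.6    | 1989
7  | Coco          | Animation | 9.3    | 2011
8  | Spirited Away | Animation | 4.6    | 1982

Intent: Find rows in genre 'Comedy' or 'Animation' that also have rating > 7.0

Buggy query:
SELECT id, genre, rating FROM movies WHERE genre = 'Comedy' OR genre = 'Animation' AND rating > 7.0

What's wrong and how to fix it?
Bug: AND binds tighter than OR, so this parses as genre = 'Comedy' OR (genre = 'Animation' AND rating > 7.0)

Fix: Add parentheses around the OR so the AND applies to both alternatives

Corrected query:
SELECT id, genre, rating FROM movies WHERE (genre = 'Comedy' OR genre = 'Animation') AND rating > 7.0

Result:
id | genre     | rating
---+-----------+-------
1  | Animation | 8.5   
7  | Animation | 9.3   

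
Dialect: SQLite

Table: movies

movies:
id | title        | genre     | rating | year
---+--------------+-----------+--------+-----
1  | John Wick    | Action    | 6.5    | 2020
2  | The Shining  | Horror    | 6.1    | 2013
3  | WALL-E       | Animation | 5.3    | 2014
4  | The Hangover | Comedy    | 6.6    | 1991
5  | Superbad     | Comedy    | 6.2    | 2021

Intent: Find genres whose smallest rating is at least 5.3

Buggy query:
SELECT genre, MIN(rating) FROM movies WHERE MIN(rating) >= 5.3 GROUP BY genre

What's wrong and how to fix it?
Bug: Aggregates like MIN are computed per group after WHERE runs

Fix: Use HAVING for the per-group MIN condition

Corrected query:
SELECT genre, MIN(rating) FROM movies GROUP BY genre HAVING MIN(rating) >= 5.3

Result:
genre     | MIN(rating)
----------+------------
Action    | 6.5        
Animation | 5.3        
Comedy    | 6.2        
Horror    | 6.1        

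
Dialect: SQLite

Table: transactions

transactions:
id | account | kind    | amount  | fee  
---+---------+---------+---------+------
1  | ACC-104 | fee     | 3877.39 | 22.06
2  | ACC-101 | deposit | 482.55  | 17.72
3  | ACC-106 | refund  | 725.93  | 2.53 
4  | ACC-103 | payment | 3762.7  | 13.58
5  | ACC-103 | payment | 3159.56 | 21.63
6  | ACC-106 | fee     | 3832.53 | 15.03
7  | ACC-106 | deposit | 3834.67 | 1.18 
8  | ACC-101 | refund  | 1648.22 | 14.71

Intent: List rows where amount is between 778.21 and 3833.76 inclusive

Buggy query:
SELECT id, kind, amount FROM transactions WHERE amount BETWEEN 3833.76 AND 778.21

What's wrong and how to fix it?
Bug: The bounds are reversed; BETWEEN a AND b requires a <= b to match anything

Fix: Swap the bounds so the smaller value comes first

Corrected query:
SELECT id, kind, amount FROM transactions WHERE amount BETWEEN 778.21 AND 3833.76

Result:
id | kind    | amount 
---+---------+--------
4  | payment | 3762.7 
5  | payment | 3159.56
6  | fee     | 3832.53
8  | refund  | 1648.22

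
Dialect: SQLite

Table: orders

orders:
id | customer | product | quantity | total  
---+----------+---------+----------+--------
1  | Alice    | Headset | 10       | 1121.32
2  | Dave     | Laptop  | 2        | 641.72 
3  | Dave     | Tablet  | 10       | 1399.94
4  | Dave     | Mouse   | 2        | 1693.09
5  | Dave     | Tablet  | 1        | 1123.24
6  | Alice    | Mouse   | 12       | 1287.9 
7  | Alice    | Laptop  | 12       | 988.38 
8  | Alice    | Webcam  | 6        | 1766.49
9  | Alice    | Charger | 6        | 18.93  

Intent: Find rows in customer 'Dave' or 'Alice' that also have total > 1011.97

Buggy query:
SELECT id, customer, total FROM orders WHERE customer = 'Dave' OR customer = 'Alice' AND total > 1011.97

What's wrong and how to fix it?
Bug: Without parentheses, AND is evaluated before OR, so the total filter only applies to the 'Alice' branch

Fix: Group the OR with parentheses (or use IN), then AND the threshold

Corrected query:
SELECT id, customer, total FROM orders WHERE (customer = 'Dave' OR customer = 'Alice') AND total > 1011.97

Result:
id | customer | total  
---+----------+--------
1  | Alice    | 1121.32
3  | Dave     | 1399.94
4  | Dave     | 1693.09
5  | Dave     | 1123.24
6  | Alice    | 1287.9 
8  | Alice    | 1766.49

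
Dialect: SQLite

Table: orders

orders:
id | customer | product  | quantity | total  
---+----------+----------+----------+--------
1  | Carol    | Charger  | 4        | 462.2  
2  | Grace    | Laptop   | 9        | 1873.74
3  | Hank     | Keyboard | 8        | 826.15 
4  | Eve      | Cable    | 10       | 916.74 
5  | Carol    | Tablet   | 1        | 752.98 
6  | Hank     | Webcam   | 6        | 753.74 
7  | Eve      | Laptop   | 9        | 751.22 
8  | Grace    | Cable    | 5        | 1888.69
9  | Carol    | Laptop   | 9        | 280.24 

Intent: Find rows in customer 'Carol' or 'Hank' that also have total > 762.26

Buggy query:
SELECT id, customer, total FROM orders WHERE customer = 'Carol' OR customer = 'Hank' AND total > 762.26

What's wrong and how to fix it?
Bug: Without parentheses, AND is evaluated before OR, so the total filter only applies to the 'Hank' branch

Fix: Group the OR with parentheses (or use IN), then AND the threshold

Corrected query:
SELECT id, customer, total FROM orders WHERE (customer = 'Carol' OR customer = 'Hank') AND total > 762.26

Result:
id | customer | total 
---+----------+-------
3  | Hank     | 826.15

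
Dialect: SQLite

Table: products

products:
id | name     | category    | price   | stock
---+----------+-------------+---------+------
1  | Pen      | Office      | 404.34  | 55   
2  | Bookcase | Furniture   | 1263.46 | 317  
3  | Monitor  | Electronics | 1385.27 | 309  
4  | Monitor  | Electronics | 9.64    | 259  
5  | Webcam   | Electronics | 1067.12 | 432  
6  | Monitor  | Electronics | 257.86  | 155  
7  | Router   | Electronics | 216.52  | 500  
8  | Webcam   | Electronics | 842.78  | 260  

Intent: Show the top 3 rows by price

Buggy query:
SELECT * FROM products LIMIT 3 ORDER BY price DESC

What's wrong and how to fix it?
Bug: LIMIT must come after ORDER BY

Fix: Swap the clauses: ORDER BY first, then LIMIT

Corrected query:
SELECT * FROM products ORDER BY price DESC LIMIT 3

Result:
id | name     | category    | price   | stock
---+----------+-------------+---------+------
3  | Monitor  | Electronics | 1385.27 | 309  
2  | Bookcase | Furniture   | 1263.46 | 317  
5  | Webcam   | Electronics | 1067.12 | 432  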